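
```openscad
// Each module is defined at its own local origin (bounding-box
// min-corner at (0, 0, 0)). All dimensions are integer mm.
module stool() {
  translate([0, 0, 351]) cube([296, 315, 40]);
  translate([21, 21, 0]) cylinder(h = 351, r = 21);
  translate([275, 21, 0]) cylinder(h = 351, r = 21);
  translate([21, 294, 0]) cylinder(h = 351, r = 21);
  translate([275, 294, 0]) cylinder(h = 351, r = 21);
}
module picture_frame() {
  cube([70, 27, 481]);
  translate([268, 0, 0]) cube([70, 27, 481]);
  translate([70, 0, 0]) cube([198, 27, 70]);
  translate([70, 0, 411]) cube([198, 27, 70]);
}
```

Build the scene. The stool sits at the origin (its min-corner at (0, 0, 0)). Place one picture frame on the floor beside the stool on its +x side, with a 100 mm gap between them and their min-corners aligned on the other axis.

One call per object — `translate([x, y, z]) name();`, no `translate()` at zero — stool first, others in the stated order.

stool();
translate([396, 0, 0]) picture_frame();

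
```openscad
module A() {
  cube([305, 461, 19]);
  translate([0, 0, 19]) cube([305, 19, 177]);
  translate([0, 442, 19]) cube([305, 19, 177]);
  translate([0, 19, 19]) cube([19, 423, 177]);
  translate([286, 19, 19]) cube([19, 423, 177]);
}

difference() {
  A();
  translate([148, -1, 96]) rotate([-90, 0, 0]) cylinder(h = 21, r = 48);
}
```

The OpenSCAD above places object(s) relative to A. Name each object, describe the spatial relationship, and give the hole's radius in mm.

The subtracted cylinder has r = 48 mm.

A is an open box. The open box has a circular hole through its front wall. The hole's radius is 48 mm.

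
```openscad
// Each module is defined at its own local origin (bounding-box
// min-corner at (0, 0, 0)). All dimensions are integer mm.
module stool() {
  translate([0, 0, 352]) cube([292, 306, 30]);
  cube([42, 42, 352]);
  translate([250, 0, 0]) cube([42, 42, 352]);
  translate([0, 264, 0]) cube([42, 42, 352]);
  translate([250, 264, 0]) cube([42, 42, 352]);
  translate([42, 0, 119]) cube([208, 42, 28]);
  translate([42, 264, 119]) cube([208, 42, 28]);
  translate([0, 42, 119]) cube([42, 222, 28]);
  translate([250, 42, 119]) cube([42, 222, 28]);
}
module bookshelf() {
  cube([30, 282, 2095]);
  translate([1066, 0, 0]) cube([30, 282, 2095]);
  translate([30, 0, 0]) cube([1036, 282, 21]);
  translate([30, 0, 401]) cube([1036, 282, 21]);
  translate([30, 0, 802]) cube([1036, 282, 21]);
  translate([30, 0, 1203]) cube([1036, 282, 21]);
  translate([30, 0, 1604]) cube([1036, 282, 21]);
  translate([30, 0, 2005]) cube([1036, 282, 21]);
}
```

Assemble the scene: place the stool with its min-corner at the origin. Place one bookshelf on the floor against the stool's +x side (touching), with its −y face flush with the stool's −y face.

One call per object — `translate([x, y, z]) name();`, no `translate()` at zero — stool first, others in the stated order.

stool();
translate([292, 0, 0]) bookshelf();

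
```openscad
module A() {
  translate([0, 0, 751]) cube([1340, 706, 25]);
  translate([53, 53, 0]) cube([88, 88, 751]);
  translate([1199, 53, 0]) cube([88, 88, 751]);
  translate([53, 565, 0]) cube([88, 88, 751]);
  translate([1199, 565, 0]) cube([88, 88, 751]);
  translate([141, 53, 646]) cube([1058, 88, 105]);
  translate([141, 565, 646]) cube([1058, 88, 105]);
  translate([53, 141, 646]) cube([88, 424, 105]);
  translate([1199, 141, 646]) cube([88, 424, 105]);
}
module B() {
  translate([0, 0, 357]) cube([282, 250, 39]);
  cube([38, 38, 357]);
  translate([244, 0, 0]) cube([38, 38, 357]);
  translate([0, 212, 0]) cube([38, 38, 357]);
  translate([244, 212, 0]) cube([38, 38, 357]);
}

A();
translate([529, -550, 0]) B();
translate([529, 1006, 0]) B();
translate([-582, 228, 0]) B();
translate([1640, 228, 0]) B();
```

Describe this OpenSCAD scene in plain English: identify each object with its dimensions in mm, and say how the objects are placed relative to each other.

A is a table: top 1340 mm (x) × 706 mm (y), 25 mm thick, upper face at z = 776 mm, on four 88×88 mm square legs, each inset 53 mm from the nearest pair of top edges, running from z = 0 to the bottom of the top. Four apron rails, 88 mm thick and 105 mm tall, run between adjacent legs with their top edges flush with the underside of the top and their outer faces flush with the legs' outer faces.

B is a simple wooden stool: a rectangular seat 282 mm (x) by 250 mm (y), 39 mm thick, top face at z = 396 mm, on four square legs, each 38×38 mm in cross-section. The legs rest on z = 0, each flush with a corner of the seat.

Four stools sit around the table at the −y, +y, −x, +x sides.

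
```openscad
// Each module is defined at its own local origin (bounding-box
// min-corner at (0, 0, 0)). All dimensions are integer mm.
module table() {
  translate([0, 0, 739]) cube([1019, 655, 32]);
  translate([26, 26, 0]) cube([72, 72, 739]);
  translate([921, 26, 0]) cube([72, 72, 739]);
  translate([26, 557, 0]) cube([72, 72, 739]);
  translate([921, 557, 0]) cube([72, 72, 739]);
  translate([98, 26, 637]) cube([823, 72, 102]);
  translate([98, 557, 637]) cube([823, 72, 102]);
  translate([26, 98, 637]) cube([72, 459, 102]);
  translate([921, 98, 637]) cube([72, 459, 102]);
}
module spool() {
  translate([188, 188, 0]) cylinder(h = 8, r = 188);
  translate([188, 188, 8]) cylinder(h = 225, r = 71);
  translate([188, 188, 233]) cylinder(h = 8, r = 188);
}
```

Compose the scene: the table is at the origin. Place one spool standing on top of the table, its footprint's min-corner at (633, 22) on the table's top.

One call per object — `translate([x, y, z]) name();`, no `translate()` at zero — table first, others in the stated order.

table();
translate([633, 22, 771]) spool();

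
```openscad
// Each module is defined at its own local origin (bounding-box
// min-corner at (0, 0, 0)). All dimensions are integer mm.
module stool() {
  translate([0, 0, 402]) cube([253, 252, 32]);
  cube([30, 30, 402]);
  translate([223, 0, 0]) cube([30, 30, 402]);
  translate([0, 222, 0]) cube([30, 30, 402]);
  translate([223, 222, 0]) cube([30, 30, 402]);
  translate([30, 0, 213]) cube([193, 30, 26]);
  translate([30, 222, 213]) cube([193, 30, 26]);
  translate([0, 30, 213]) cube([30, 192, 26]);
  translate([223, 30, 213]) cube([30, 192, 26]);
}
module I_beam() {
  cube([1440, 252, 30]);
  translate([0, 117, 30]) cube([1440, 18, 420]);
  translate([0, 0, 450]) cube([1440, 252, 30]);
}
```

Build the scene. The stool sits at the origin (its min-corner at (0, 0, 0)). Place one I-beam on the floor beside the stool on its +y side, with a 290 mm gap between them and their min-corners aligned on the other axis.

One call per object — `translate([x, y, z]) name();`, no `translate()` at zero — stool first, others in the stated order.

stool();
translate([0, 542, 0]) I_beam();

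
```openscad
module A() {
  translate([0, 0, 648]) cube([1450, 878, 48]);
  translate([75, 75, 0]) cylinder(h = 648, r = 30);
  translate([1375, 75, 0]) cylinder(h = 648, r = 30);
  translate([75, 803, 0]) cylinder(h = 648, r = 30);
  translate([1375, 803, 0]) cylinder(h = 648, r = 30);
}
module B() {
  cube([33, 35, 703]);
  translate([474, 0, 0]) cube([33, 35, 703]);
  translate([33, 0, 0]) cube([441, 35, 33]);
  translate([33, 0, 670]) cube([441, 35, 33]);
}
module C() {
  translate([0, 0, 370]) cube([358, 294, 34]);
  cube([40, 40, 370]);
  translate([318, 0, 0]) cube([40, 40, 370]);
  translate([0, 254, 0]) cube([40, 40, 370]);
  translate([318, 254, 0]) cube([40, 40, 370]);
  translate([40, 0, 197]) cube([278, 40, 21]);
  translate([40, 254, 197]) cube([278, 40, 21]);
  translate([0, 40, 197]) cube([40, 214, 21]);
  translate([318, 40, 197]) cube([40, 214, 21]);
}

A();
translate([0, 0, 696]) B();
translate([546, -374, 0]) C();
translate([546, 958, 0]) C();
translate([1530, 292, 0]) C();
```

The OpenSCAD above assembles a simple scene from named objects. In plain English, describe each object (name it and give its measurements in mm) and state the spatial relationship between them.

A is a table: top 1450 mm (x) × 878 mm (y), 48 mm thick, upper face at z = 696 mm, on four round legs of 60 mm diameter, each leg's bounding box inset 45 mm from the nearest pair of top edges, running from z = 0 to the bottom of the top.

B is a rectangular picture frame lying in the x–z plane (depth along y). The opening is 441 mm wide (x) by 637 mm tall (z), surrounded by a border 33 mm wide on all four sides. The frame is 35 mm deep and is made of two full-height vertical stiles with two horizontal rails fitted between them.

C is a four-legged stool. The seat is a 358×294×34 mm slab whose top surface is at z = 404 mm; four square legs, each 40×40 mm in cross-section, run from the floor (z = 0) to the underside of the seat, each flush with a corner of the seat. Four stretchers, 40 mm wide and 21 mm tall, connect adjacent legs with their undersides at z = 197 mm, each running between the inner faces of the legs it joins and aligned with the legs' outer faces on the other axis.

The picture frame is on top of the table. Three stools sit around the table at the −y, +y, +x sides.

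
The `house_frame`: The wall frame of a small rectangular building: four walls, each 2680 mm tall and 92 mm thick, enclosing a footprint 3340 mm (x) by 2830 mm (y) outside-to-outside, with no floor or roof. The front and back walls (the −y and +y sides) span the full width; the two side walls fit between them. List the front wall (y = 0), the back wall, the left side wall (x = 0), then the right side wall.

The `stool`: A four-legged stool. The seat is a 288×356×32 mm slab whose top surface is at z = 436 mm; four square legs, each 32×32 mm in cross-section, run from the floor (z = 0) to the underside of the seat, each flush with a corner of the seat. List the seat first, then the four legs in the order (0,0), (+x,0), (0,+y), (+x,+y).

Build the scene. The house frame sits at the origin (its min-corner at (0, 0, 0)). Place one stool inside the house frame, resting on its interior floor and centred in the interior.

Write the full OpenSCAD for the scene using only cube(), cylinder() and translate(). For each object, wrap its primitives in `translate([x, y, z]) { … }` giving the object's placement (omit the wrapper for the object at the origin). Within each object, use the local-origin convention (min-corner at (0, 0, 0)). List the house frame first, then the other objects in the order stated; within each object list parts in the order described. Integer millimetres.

cube([3340, 92, 2680]);
translate([0, 2738, 0]) cube([3340, 92, 2680]);
translate([0, 92, 0]) cube([92, 2646, 2680]);
translate([3248, 92, 0]) cube([92, 2646, 2680]);
translate([1526, 1237, 0]) {
  translate([0, 0, 404]) cube([288, 356, 32]);
  cube([32, 32, 404]);
  translate([256, 0, 0]) cube([32, 32, 404]);
  translate([0, 324, 0]) cube([32, 32, 404]);
  translate([256, 324, 0]) cube([32, 32, 404]);
}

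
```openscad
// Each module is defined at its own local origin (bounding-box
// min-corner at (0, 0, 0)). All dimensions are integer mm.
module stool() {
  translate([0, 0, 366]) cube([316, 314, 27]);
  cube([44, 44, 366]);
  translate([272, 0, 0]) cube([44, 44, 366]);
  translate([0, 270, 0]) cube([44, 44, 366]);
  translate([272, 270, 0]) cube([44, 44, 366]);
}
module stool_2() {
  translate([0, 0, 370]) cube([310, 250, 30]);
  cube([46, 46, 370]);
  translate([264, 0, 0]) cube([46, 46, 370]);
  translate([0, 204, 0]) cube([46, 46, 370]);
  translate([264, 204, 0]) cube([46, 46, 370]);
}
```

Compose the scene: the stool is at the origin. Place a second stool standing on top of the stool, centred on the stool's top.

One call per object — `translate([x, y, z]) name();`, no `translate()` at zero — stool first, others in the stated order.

stool();
translate([3, 32, 393]) stool_2();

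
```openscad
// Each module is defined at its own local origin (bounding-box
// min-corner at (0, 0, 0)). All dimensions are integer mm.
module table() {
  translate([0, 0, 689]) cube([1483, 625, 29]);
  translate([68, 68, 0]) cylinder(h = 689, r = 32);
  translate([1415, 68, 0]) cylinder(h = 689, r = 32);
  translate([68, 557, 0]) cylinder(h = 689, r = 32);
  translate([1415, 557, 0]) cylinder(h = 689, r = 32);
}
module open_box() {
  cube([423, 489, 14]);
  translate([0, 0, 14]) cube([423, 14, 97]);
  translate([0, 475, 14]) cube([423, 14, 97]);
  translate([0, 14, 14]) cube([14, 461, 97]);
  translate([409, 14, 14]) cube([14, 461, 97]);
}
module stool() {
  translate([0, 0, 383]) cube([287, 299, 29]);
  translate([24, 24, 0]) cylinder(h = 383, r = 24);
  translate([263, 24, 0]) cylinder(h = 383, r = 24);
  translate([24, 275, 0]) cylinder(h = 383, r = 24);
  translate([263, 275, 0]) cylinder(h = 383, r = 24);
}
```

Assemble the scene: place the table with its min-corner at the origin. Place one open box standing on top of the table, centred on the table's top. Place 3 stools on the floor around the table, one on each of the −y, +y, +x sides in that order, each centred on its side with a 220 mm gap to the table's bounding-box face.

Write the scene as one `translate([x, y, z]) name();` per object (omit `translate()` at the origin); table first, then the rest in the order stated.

table();
translate([530, 68, 718]) open_box();
translate([598, -519, 0]) stool();
translate([598, 845, 0]) stool();
translate([1703, 163, 0]) stool();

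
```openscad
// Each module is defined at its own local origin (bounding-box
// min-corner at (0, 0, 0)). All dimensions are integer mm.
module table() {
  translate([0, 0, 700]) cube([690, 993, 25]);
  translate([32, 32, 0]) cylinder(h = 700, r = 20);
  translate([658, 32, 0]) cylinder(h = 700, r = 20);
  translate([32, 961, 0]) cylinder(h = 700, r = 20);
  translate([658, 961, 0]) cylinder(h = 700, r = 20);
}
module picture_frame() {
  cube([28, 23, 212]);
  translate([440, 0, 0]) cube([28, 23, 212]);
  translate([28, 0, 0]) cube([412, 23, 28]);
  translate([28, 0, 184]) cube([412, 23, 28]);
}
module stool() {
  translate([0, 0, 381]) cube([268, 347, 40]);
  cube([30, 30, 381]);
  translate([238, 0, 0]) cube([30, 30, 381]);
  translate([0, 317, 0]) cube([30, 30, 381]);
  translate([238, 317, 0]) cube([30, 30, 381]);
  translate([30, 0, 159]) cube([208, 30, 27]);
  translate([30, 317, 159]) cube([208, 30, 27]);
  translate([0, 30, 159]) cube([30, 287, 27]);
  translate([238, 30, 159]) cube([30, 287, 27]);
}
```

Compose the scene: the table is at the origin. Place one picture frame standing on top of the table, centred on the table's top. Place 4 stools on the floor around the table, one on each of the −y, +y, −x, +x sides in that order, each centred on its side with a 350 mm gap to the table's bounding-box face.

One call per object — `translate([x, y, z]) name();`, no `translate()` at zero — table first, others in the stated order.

table();
translate([111, 485, 725]) picture_frame();
translate([211, -697, 0]) stool();
translate([211, 1343, 0]) stool();
translate([-618, 323, 0]) stool();
translate([1040, 323, 0]) stool();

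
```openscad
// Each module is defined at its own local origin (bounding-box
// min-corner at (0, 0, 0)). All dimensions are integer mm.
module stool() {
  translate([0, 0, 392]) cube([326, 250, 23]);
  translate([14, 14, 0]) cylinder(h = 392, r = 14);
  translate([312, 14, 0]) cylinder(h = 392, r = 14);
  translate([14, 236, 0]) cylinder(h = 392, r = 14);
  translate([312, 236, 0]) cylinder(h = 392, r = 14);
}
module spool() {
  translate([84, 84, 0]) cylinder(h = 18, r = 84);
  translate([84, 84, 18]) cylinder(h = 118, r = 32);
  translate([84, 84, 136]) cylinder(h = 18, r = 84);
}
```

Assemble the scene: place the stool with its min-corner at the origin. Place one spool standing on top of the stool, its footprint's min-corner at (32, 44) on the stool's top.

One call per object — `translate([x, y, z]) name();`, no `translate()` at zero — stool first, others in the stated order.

stool();
translate([32, 44, 415]) spool();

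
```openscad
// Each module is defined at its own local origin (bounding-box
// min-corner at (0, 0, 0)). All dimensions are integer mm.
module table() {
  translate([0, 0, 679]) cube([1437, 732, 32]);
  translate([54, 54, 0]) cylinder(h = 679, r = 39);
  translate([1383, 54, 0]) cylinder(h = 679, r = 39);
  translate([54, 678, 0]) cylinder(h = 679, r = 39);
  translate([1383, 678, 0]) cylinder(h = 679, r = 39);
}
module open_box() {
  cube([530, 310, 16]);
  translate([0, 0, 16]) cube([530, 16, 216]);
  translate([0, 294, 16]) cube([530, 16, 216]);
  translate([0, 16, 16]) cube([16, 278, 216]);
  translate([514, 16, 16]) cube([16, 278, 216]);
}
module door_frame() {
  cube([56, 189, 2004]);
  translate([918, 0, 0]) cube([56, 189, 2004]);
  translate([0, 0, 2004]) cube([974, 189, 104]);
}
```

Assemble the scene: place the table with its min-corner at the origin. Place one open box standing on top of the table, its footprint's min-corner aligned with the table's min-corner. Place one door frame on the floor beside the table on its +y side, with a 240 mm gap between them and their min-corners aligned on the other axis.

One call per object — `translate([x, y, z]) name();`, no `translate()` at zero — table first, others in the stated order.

table();
translate([0, 0, 711]) open_box();
translate([0, 972, 0]) door_frame();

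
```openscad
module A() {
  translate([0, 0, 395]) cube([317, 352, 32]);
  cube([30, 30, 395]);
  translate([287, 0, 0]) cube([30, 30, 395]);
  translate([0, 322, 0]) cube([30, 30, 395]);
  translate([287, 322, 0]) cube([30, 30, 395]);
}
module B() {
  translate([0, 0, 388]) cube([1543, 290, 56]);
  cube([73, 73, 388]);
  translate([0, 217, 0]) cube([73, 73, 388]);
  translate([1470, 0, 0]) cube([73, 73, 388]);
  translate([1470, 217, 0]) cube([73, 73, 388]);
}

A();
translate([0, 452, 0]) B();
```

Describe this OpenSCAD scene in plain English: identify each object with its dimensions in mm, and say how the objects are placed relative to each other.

A is a four-legged stool. The seat is a 317×352×32 mm slab whose top surface is at z = 427 mm; four square legs, each 30×30 mm in cross-section, run from the floor (z = 0) to the underside of the seat, each flush with a corner of the seat.

B is a bench: a 1543×290 mm seat slab, 56 mm thick, top at z = 444 mm, on four 73×73 mm square legs flush with the seat corners and standing on z = 0.

The bench is on the floor beside the stool on its +y side.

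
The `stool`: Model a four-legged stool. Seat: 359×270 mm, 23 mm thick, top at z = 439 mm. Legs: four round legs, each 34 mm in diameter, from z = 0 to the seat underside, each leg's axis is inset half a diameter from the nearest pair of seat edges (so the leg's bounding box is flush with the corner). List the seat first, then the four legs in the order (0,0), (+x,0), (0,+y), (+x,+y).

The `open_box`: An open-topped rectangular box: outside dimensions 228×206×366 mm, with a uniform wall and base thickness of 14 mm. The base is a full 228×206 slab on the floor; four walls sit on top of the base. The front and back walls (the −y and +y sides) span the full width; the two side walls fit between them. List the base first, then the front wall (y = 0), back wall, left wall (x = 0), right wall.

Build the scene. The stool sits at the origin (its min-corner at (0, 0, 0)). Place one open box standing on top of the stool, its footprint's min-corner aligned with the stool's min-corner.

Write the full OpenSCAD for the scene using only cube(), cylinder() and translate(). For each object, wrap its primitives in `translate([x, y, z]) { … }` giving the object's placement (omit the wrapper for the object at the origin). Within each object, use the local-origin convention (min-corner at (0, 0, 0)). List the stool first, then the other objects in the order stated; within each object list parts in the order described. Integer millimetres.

translate([0, 0, 416]) cube([359, 270, 23]);
translate([17, 17, 0]) cylinder(h = 416, r = 17);
translate([342, 17, 0]) cylinder(h = 416, r = 17);
translate([17, 253, 0]) cylinder(h = 416, r = 17);
translate([342, 253, 0]) cylinder(h = 416, r = 17);
translate([0, 0, 439]) {
  cube([228, 206, 14]);
  translate([0, 0, 14]) cube([228, 14, 352]);
  translate([0, 192, 14]) cube([228, 14, 352]);
  translate([0, 14, 14]) cube([14, 178, 352]);
  translate([214, 14, 14]) cube([14, 178, 352]);
}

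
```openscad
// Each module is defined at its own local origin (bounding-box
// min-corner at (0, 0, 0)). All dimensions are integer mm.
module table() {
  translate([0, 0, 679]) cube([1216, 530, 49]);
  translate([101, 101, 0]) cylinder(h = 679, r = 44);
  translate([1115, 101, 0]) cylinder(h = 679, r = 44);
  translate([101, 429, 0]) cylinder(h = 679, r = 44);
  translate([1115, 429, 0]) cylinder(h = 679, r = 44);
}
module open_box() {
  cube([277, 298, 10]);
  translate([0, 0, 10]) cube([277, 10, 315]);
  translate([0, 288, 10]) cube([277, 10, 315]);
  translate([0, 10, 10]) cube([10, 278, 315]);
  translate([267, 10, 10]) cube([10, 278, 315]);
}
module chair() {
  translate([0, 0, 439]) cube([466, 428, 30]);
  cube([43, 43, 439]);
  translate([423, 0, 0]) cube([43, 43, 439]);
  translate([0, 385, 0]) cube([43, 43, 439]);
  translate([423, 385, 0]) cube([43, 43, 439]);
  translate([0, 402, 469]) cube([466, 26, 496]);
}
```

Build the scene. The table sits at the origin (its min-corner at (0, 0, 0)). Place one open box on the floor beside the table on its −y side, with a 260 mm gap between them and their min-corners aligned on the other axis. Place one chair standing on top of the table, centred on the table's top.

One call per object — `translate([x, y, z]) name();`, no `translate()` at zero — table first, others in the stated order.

table();
translate([0, -558, 0]) open_box();
translate([375, 51, 728]) chair();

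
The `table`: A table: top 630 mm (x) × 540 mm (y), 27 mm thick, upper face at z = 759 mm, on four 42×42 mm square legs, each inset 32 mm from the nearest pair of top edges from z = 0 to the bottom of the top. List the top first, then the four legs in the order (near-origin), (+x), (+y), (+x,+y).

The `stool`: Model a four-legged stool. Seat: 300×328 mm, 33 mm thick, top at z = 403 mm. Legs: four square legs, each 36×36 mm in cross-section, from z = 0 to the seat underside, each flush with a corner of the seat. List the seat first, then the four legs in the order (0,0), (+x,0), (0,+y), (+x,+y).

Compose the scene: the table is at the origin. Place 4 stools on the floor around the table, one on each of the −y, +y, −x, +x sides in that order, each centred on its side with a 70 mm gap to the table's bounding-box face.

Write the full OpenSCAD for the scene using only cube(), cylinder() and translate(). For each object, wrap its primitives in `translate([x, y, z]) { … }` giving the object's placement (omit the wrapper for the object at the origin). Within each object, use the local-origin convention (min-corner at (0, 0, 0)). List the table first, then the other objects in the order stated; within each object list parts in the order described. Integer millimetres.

translate([0, 0, 732]) cube([630, 540, 27]);
translate([32, 32, 0]) cube([42, 42, 732]);
translate([556, 32, 0]) cube([42, 42, 732]);
translate([32, 466, 0]) cube([42, 42, 732]);
translate([556, 466, 0]) cube([42, 42, 732]);
translate([165, -398, 0]) {
  translate([0, 0, 370]) cube([300, 328, 33]);
  cube([36, 36, 370]);
  translate([264, 0, 0]) cube([36, 36, 370]);
  translate([0, 292, 0]) cube([36, 36, 370]);
  translate([264, 292, 0]) cube([36, 36, 370]);
}
translate([165, 610, 0]) {
  translate([0, 0, 370]) cube([300, 328, 33]);
  cube([36, 36, 370]);
  translate([264, 0, 0]) cube([36, 36, 370]);
  translate([0, 292, 0]) cube([36, 36, 370]);
  translate([264, 292, 0]) cube([36, 36, 370]);
}
translate([-370, 106, 0]) {
  translate([0, 0, 370]) cube([300, 328, 33]);
  cube([36, 36, 370]);
  translate([264, 0, 0]) cube([36, 36, 370]);
  translate([0, 292, 0]) cube([36, 36, 370]);
  translate([264, 292, 0]) cube([36, 36, 370]);
}
translate([700, 106, 0]) {
  translate([0, 0, 370]) cube([300, 328, 33]);
  cube([36, 36, 370]);
  translate([264, 0, 0]) cube([36, 36, 370]);
  translate([0, 292, 0]) cube([36, 36, 370]);
  translate([264, 292, 0]) cube([36, 36, 370]);
}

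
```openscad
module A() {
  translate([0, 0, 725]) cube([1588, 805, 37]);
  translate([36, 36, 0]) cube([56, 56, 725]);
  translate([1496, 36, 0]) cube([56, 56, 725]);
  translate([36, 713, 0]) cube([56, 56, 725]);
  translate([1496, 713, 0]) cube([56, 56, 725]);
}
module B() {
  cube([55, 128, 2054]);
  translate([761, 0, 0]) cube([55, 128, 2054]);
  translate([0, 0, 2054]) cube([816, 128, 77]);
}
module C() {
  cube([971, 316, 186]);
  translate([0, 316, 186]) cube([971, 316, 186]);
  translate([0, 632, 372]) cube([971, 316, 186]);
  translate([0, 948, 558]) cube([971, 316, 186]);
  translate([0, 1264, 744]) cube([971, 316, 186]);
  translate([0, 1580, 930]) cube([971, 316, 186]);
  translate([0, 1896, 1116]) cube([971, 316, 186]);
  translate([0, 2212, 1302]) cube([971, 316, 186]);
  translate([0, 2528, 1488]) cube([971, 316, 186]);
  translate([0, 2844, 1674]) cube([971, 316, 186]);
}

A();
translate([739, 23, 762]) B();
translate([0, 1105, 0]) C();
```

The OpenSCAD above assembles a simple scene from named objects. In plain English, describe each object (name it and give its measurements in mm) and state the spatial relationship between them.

A is a rectangular dining table. The top is 1588×805×37 mm with its upper surface at z = 762 mm. It stands on four 56×56 mm square legs, each inset 36 mm from the nearest pair of top edges, running from the floor to the underside of the top.

B is a door frame. The clear opening is 706 mm wide and 2054 mm high. Two 55 mm wide jambs, 128 mm deep, stand either side of the opening from the floor to the top of the opening. A 77 mm thick head sits across the top of both jambs, spanning the full outside width of the frame.

C is a straight staircase of 10 solid steps. Each step is 971 mm wide (x), 316 mm deep (y, the going) and 186 mm tall (the rise). The first step rests on the floor; each subsequent step sits one going further in +y and one rise higher in +z, directly behind and above the previous step with no overlap.

The door frame is on top of the table. The staircase is on the floor beside the table on its +y side.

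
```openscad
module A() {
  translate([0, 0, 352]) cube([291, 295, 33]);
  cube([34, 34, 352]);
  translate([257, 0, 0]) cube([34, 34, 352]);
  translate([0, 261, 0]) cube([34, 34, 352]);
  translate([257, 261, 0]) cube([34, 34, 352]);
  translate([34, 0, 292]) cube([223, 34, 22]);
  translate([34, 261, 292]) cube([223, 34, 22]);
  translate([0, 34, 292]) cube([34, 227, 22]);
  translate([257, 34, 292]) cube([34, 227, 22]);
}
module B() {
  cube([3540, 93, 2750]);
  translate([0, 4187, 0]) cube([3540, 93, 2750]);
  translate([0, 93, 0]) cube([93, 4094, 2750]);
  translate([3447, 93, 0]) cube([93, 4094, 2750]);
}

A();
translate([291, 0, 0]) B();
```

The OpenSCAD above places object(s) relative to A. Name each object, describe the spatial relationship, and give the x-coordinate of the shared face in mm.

A is a stool. B is a house frame. The house frame is against the stool's +x side, with their −y faces flush. The x-coordinate of the shared face is 291 mm.

The stool's +x face and the house frame's −x face are both at x = 291 mm.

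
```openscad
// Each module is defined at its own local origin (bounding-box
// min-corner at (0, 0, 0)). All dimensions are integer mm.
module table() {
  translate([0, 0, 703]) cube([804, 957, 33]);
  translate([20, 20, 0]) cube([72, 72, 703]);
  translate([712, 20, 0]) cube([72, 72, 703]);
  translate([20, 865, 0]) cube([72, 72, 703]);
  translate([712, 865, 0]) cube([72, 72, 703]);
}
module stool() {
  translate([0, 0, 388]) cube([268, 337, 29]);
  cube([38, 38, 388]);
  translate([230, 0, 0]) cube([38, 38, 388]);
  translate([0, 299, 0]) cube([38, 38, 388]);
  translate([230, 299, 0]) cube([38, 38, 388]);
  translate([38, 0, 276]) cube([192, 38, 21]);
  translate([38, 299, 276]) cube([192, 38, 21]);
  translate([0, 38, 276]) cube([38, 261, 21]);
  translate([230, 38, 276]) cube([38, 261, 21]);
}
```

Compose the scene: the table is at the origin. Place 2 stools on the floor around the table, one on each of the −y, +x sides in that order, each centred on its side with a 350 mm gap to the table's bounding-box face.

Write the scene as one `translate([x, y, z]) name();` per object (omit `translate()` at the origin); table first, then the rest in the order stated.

table();
translate([268, -687, 0]) stool();
translate([1154, 310, 0]) stool();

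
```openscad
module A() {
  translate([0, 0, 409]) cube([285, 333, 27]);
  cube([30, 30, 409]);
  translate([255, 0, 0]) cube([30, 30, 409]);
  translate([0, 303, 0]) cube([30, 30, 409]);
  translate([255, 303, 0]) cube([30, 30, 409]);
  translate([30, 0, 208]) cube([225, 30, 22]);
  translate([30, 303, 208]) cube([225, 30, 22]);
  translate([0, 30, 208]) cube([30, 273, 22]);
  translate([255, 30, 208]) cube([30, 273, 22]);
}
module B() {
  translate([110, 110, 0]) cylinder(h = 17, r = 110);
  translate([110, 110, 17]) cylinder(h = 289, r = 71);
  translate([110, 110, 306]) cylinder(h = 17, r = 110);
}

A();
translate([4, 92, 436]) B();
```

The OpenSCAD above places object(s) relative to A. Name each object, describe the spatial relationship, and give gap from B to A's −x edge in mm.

A is a stool. B is a spool. The spool is on top of the stool. The gap from the spool to the stool's −x edge is 4 mm.

The spool's min-x is at 4; the stool's min-x is 0; gap = 4 mm.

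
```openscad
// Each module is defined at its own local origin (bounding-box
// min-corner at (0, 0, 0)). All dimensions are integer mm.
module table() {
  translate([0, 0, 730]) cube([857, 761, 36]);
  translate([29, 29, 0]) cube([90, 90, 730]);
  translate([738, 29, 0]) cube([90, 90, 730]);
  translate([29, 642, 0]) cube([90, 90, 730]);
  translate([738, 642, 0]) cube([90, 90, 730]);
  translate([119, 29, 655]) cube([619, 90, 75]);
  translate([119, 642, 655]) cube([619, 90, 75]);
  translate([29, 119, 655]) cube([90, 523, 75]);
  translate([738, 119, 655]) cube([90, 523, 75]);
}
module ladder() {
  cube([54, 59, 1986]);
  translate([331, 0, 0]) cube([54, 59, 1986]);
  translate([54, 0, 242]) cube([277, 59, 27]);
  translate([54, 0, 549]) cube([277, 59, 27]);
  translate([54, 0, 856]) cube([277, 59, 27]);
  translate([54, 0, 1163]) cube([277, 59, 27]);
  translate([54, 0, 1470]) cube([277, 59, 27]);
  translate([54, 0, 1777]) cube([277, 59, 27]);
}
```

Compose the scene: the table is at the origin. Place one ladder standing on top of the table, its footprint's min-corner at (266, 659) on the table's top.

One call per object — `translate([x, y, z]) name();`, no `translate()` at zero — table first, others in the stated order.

table();
translate([266, 659, 766]) ladder();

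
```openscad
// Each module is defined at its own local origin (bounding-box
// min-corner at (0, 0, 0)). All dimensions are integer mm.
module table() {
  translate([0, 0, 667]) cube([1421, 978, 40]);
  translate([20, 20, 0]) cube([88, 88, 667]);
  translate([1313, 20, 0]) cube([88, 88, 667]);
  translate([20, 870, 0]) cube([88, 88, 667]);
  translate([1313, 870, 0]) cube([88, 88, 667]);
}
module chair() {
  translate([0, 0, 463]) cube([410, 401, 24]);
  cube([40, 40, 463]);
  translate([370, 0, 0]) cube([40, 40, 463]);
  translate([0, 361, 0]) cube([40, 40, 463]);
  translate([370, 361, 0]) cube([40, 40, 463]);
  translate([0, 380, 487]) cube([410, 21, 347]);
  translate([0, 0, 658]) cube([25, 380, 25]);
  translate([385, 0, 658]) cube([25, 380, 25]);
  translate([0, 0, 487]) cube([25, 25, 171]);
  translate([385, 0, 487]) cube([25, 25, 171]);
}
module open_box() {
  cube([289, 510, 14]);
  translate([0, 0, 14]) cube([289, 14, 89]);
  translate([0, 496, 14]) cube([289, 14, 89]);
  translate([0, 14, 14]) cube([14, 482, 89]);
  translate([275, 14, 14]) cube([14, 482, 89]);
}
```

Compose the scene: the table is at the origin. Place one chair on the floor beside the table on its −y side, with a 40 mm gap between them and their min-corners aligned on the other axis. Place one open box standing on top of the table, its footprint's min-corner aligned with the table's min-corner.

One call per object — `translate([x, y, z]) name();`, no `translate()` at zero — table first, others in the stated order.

table();
translate([0, -441, 0]) chair();
translate([0, 0, 707]) open_box();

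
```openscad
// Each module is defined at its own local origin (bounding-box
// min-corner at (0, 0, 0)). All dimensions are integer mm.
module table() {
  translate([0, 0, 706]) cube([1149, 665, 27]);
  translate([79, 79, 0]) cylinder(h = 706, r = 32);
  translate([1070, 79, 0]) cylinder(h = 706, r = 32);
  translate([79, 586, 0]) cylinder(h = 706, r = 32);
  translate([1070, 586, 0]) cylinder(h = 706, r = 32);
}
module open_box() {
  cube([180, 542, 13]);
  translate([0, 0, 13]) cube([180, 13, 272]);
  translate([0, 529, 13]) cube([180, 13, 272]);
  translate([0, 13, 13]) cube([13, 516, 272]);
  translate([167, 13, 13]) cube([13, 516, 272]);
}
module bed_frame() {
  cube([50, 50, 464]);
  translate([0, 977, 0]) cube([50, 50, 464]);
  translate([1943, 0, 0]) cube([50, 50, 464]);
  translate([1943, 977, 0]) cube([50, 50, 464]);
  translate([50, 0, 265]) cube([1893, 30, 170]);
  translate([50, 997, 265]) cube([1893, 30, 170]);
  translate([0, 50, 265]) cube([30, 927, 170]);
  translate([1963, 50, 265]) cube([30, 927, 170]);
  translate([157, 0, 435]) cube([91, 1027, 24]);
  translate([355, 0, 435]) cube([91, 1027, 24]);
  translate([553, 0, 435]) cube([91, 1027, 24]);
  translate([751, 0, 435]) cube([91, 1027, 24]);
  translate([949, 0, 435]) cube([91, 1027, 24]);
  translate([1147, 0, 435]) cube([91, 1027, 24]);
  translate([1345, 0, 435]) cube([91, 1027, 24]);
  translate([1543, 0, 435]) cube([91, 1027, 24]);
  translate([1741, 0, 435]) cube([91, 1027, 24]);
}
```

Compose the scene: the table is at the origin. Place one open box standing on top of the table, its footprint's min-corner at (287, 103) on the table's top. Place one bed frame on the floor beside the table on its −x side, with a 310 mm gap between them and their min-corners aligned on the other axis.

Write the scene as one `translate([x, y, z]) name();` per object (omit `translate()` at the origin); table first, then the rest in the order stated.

table();
translate([287, 103, 733]) open_box();
translate([-2303, 0, 0]) bed_frame();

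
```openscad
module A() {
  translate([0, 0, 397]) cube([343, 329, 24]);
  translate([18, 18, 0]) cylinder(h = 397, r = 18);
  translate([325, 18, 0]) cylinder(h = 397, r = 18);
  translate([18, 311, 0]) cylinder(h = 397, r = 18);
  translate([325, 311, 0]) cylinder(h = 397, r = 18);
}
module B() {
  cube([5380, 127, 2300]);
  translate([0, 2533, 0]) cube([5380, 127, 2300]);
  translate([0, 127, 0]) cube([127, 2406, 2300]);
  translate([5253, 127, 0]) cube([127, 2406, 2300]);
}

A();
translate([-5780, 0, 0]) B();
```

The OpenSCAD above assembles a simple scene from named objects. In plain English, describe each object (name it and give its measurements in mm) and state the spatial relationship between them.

A is a four-legged stool. The seat is 343×329 mm, 24 mm thick, top at z = 421 mm. It stands on four round legs, each 36 mm in diameter, from z = 0 to the seat underside, each leg's axis is inset half a diameter from the nearest pair of seat edges (so the leg's bounding box is flush with the corner).

B is a box-shaped house frame (walls only): outside footprint 5380×2660 mm, wall height 2300 mm, wall thickness 127 mm. The two y-facing walls run the full x-width; the two x-facing walls fit between the inner faces of the y-facing walls.

The house frame is on the floor beside the stool on its −x side.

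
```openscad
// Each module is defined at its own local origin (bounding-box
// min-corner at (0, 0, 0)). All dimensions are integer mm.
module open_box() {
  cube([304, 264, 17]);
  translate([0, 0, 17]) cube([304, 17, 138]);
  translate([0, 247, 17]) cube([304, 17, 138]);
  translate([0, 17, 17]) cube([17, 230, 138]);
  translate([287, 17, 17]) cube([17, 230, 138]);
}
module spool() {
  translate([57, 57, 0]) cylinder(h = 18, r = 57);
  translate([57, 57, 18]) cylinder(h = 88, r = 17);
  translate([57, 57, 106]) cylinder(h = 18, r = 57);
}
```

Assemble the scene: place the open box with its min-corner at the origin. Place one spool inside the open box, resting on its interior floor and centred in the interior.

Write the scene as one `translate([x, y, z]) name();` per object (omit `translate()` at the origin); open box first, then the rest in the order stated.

open_box();
translate([95, 75, 17]) spool();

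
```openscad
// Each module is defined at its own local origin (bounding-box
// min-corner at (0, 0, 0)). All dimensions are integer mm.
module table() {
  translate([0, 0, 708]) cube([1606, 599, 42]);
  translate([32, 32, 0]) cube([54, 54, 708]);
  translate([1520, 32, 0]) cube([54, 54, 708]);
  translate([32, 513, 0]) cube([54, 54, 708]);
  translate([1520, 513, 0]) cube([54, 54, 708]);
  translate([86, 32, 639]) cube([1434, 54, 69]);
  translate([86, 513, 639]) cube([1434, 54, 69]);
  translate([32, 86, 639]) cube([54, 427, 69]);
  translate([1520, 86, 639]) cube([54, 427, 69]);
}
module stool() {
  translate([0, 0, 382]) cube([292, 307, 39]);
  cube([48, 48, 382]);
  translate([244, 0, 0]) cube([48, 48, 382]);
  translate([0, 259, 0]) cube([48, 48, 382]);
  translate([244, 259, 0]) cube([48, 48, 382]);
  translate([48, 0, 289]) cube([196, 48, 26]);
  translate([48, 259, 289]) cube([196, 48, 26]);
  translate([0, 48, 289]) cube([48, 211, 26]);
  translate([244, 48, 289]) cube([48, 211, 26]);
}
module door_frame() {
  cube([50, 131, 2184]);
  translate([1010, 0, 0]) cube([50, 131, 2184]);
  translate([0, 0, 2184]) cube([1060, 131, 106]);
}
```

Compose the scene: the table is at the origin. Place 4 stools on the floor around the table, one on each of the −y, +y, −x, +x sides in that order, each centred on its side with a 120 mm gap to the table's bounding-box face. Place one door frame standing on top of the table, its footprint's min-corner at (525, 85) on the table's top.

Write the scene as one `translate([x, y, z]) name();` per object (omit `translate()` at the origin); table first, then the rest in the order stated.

table();
translate([657, -427, 0]) stool();
translate([657, 719, 0]) stool();
translate([-412, 146, 0]) stool();
translate([1726, 146, 0]) stool();
translate([525, 85, 750]) door_frame();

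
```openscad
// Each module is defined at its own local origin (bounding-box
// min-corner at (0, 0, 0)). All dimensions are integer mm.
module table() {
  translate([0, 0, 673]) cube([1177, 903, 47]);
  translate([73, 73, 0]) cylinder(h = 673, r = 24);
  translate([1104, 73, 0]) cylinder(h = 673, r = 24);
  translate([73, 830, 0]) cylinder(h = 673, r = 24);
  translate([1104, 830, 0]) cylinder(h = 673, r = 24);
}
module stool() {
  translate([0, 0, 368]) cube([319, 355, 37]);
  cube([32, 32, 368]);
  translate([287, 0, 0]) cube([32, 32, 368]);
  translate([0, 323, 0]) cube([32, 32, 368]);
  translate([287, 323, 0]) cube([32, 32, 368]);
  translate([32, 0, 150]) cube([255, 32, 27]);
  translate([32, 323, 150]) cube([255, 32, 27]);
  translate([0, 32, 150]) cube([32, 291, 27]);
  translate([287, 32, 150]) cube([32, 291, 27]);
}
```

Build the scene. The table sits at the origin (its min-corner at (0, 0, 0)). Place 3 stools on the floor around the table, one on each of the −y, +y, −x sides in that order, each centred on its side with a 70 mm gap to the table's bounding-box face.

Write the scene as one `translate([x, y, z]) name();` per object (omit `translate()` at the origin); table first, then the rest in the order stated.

table();
translate([429, -425, 0]) stool();
translate([429, 973, 0]) stool();
translate([-389, 274, 0]) stool();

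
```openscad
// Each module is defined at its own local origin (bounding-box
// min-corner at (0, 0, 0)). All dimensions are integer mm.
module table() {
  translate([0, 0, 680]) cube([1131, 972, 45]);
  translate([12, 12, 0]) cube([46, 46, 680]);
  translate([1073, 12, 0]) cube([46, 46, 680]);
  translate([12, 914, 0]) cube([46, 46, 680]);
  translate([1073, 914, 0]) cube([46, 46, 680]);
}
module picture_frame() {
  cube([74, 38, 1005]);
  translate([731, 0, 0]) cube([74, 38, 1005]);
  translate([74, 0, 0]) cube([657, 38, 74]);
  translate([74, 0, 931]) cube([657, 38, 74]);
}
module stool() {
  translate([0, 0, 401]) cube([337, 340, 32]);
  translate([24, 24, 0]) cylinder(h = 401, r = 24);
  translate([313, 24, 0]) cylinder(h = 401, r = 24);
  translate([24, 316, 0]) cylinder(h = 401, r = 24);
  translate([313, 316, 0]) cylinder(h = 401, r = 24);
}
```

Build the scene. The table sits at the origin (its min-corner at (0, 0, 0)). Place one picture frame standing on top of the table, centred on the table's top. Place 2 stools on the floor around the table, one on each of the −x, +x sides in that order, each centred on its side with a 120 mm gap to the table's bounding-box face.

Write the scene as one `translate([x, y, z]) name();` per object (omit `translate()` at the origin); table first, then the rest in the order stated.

table();
translate([163, 467, 725]) picture_frame();
translate([-457, 316, 0]) stool();
translate([1251, 316, 0]) stool();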